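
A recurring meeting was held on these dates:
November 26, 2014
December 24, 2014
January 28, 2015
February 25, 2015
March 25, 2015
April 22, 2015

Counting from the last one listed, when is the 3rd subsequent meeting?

July 22, 2015

Gaps: 28, 35, 28, 28, 28 days — a mix of 28 and 35. Every date is a Wednesday.
Each is the 4th Wednesday of its month.
4th Wednesday of May 2015: May 27, 2015.
4th Wednesday of June 2015: June 24, 2015.
July 2015 — 4th Wednesday is July 22, 2015.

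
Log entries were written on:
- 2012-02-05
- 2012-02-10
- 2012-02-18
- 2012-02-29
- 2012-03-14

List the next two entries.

2012-03-31, 2012-04-20

Gaps: 5, 8, 11, 14 days — each gap is 3 larger than the previous one.
Next gap: 17 days. 2012-03-14 + 17 days = 2012-03-31.
Next gap: 20 days. 2012-03-31 + 20 days = 2012-04-20.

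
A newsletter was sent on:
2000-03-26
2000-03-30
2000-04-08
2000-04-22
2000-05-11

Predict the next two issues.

2000-06-04, 2000-07-03

Gaps: 4, 9, 14, 19 days — each gap is 5 larger than the previous one.
Next gap: 24 days. 2000-05-11 + 24 days = 2000-06-04.
Next gap: 29 days. 2000-06-04 + 29 days = 2000-07-03.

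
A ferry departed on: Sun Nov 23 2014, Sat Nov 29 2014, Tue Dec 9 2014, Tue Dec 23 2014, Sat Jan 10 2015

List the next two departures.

Sun Feb 1 2015, Fri Feb 27 2015

The spacing grows by 4 each time: 6, 10, 14, 18 days.
Next gap: 22 days. Sat Jan 10 2015 + 22 days = Sun Feb 1 2015.
Next gap: 26 days. Sun Feb 1 2015 + 26 days = Fri Feb 27 2015.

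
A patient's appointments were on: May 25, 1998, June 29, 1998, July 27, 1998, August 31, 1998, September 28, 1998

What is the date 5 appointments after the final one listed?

Every date is a Monday; gaps 35, 28, 35, 28 days.
Each is the last Monday of its month (at least one falls on the 29th or later, ruling out '4th Monday').
October 1998 ends with Monday October 26, 1998.
November 1998 ends with Monday November 30, 1998.
December 1998 ends with Monday December 28, 1998.
January 1999 ends with Monday January 25, 1999.
Last Monday of February 1999: February 22, 1999.

February 22, 1999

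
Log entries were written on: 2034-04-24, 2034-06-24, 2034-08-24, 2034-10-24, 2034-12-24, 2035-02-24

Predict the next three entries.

2035-04-24, 2035-06-24, 2035-08-24

Gaps: 61, 61, 61, 61, 62 days — not constant. Every event is on the 24th of the month.
Pattern: the 24th of every 2 months.
Next: April 2035 → 2035-04-24.
Next: June 2035 → 2035-06-24.
Next: August 2035 → 2035-08-24.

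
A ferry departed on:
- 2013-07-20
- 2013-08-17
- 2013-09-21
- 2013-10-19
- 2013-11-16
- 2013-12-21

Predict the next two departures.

All dates are Saturdays, 28, 35, 28, 28, 35 days apart.
Specifically, the 3rd Saturday of each month.
3rd Saturday of January 2014: 2014-01-18.
February 2014 — 3rd Saturday is 2014-02-15.

2014-01-18, 2014-02-15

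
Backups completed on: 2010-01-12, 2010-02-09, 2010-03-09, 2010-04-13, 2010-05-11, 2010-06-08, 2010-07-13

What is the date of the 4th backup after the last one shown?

2010-11-09

Gaps: 28, 28, 35, 28, 28, 35 days — a mix of 28 and 35. Every date is a Tuesday.
Each is the 2nd Tuesday of its month.
2nd Tuesday of August 2010: 2010-08-10.
September 2010 — 2nd Tuesday is 2010-09-14.
October 2010 — 2nd Tuesday is 2010-10-12.
November 2010 — 2nd Tuesday is 2010-11-09.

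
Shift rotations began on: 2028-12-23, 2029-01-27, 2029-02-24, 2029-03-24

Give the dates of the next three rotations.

Gaps: 35, 28, 28 days — a mix of 28 and 35. Every date is a Saturday.
Each is the 4th Saturday of its month.
4th Saturday of April 2029: 2029-04-28.
4th Saturday of May 2029: 2029-05-26.
4th Saturday of June 2029: 2029-06-23.

2029-04-28, 2029-05-26, 2029-06-23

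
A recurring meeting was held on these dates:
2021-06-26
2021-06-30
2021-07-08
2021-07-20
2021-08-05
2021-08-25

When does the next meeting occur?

2021-09-18

Gaps: 4, 8, 12, 16, 20 days — each gap is 4 larger than the previous one.
Next gap: 24 days. 2021-08-25 + 24 days = 2021-09-18.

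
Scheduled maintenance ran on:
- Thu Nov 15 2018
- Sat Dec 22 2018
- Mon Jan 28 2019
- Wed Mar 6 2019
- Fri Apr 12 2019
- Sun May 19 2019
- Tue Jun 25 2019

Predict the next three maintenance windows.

Every event comes 37 days after the last (37, 37, 37, 37, 37, 37).
Tue Jun 25 2019 + 37 days = Thu Aug 1 2019.
Thu Aug 1 2019 + 37 days = Sat Sep 7 2019.
Sat Sep 7 2019 + 37 days = Mon Oct 14 2019.

Thu Aug 1 2019, Sat Sep 7 2019, Mon Oct 14 2019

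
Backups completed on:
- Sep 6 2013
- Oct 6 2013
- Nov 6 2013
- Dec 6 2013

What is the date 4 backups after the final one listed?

The day-of-month is always 6 (30, 31, 30 days between events).
So this recurs on the 6th of each month.
January 2014: Jan 6 2014.
February 2014: Feb 6 2014.
Next: March 2014 → Mar 6 2014.
Next: April 2014 → Apr 6 2014.

Apr 6 2014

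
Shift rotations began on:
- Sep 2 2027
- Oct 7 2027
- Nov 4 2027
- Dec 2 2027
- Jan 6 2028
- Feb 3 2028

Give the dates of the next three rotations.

Mar 2 2028, Apr 6 2028, May 4 2028

All dates are Thursdays, 35, 28, 28, 35, 28 days apart.
Specifically, the 1st Thursday of each month.
1st Thursday of March 2028: Mar 2 2028.
April 2028 — 1st Thursday is Apr 6 2028.
1st Thursday of May 2028: May 4 2028.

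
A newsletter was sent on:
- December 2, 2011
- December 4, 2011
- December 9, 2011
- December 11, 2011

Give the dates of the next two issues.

December 16, 2011; December 18, 2011

The gap pattern 2, 5, 2 repeats every 2 events.
These are the Fridays and Sundays of each week.
Next Friday: December 16, 2011.
The following Sunday is December 18, 2011.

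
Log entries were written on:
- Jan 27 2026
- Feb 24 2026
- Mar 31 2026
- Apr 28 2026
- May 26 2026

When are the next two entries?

All Tuesdays; the gaps (28, 35, 28, 28) vary with month length.
This is the last Tuesday of each month.
June 2026 ends with Tuesday Jun 30 2026.
Last Tuesday of July 2026: Jul 28 2026.

Jun 30 2026, Jul 28 2026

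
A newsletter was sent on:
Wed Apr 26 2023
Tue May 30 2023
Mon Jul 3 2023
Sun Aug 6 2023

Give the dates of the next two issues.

Sat Sep 9 2023, Fri Oct 13 2023

The spacing is 34, 34, 34 days — always 34 days.
Sun Aug 6 2023 + 34 days = Sat Sep 9 2023.
Sat Sep 9 2023 + 34 days = Fri Oct 13 2023.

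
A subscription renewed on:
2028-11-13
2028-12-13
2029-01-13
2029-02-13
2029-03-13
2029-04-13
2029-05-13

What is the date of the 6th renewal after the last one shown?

Each date is the 13th; the gaps (30, 31, 31, 28, 31, 30) track the month lengths.
The rule is the 13th of each month.
Next: June 2029 → 2029-06-13.
Next: July 2029 → 2029-07-13.
Next: August 2029 → 2029-08-13.
September 2029: 2029-09-13.
Next: October 2029 → 2029-10-13.
November 2029: 2029-11-13.

2029-11-13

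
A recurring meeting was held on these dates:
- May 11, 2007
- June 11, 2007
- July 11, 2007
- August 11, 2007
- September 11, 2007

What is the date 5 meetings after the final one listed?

February 11, 2008

Each date is the 11th; the gaps (31, 30, 31, 31) track the month lengths.
The rule is the 11th of each month.
October 2007: October 11, 2007.
Next: November 2007 → November 11, 2007.
Next: December 2007 → December 11, 2007.
January 2008: January 11, 2008.
Next: February 2008 → February 11, 2008.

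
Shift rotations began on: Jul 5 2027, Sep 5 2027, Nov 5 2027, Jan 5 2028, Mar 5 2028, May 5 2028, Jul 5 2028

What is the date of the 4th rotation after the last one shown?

Mar 5 2029

Each date is the 5th; the gaps (62, 61, 61, 60, 61, 61) track the month lengths.
The rule is the 5th of every 2 months.
Next: September 2028 → Sep 5 2028.
Next: November 2028 → Nov 5 2028.
January 2029: Jan 5 2029.
Next: March 2029 → Mar 5 2029.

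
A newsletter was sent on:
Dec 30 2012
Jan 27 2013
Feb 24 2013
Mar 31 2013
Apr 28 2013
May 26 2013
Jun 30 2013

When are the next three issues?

Jul 28 2013, Aug 25 2013, Sep 29 2013

Every date is a Sunday; gaps 28, 28, 35, 28, 28, 35 days.
Each is the last Sunday of its month (at least one falls on the 29th or later, ruling out '4th Sunday').
July 2013 ends with Sunday Jul 28 2013.
August 2013 ends with Sunday Aug 25 2013.
September 2013 ends with Sunday Sep 29 2013.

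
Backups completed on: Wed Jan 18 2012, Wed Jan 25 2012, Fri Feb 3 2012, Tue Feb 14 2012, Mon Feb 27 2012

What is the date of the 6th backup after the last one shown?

Tue Jun 26 2012

Intervals are 7, 9, 11, 13 days — an arithmetic progression with common difference 2.
Next gap: 15 days. Mon Feb 27 2012 + 15 days = Tue Mar 13 2012.
Next gap: 17 days. Tue Mar 13 2012 + 17 days = Fri Mar 30 2012.
Next gap: 19 days. Fri Mar 30 2012 + 19 days = Wed Apr 18 2012.
Next gap: 21 days. Wed Apr 18 2012 + 21 days = Wed May 9 2012.
Next gap: 23 days. Wed May 9 2012 + 23 days = Fri Jun 1 2012.
Next gap: 25 days. Fri Jun 1 2012 + 25 days = Tue Jun 26 2012.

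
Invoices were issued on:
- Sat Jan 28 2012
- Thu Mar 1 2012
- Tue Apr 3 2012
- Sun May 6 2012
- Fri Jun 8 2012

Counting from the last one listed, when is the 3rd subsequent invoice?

Sat Sep 15 2012

The spacing is 33, 33, 33, 33 days — always 33 days.
Fri Jun 8 2012 + 33 days = Wed Jul 11 2012.
Wed Jul 11 2012 + 33 days = Mon Aug 13 2012.
Mon Aug 13 2012 + 33 days = Sat Sep 15 2012.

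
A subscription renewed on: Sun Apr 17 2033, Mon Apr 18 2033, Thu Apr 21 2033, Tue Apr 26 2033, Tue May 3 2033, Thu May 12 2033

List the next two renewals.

Intervals are 1, 3, 5, 7, 9 days — an arithmetic progression with common difference 2.
Next gap: 11 days. Thu May 12 2033 + 11 days = Mon May 23 2033.
Next gap: 13 days. Mon May 23 2033 + 13 days = Sun Jun 5 2033.

Mon May 23 2033, Sun Jun 5 2033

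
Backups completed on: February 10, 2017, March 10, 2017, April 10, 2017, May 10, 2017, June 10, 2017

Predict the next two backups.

July 10, 2017; August 10, 2017

The day-of-month is always 10 (28, 31, 30, 31 days between events).
So this recurs on the 10th of each month.
Next: July 2017 → July 10, 2017.
August 2017: August 10, 2017.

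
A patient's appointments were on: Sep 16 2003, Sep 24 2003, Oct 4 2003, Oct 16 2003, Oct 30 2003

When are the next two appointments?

Nov 15 2003, Dec 3 2003

Gaps: 8, 10, 12, 14 days — each gap is 2 larger than the previous one.
Next gap: 16 days. Oct 30 2003 + 16 days = Nov 15 2003.
Next gap: 18 days. Nov 15 2003 + 18 days = Dec 3 2003.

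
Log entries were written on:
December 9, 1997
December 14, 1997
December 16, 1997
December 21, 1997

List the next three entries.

The gap pattern 5, 2, 5 repeats every 2 events.
These are the Tuesdays and Sundays of each week.
The following Tuesday is December 23, 1997.
Next Sunday: December 28, 1997.
Next Tuesday: December 30, 1997.

December 23, 1997; December 28, 1997; December 30, 1997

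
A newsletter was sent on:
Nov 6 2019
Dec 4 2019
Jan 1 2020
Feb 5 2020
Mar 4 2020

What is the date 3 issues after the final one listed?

Gaps: 28, 28, 35, 28 days — a mix of 28 and 35. Every date is a Wednesday.
Each is the 1st Wednesday of its month.
April 2020 — 1st Wednesday is Apr 1 2020.
1st Wednesday of May 2020: May 6 2020.
June 2020 — 1st Wednesday is Jun 3 2020.

Jun 3 2020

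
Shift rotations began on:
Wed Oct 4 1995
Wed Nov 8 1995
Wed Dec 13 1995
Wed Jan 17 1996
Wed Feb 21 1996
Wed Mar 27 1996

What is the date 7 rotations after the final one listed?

Wed Nov 27 1996

Gaps between consecutive events: 35, 35, 35, 35, 35 days — a constant 35-day interval.
Wed Mar 27 1996 + 35 days = Wed May 1 1996.
Wed May 1 1996 + 35 days = Wed Jun 5 1996.
Wed Jun 5 1996 + 35 days = Wed Jul 10 1996.
Wed Jul 10 1996 + 35 days = Wed Aug 14 1996.
Wed Aug 14 1996 + 35 days = Wed Sep 18 1996.
Wed Sep 18 1996 + 35 days = Wed Oct 23 1996.
Wed Oct 23 1996 + 35 days = Wed Nov 27 1996.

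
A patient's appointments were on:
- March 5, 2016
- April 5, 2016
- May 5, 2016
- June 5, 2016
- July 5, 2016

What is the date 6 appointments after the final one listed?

January 5, 2017

Each date is the 5th; the gaps (31, 30, 31, 30) track the month lengths.
The rule is the 5th of each month.
August 2016: August 5, 2016.
September 2016: September 5, 2016.
October 2016: October 5, 2016.
Next: November 2016 → November 5, 2016.
Next: December 2016 → December 5, 2016.
January 2017: January 5, 2017.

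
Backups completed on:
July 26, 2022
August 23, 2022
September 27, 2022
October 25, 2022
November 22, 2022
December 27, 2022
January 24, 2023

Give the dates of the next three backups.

February 28, 2023; March 28, 2023; April 25, 2023

Gaps: 28, 35, 28, 28, 35, 28 days — a mix of 28 and 35. Every date is a Tuesday.
Each is the 4th Tuesday of its month.
February 2023 — 4th Tuesday is February 28, 2023.
4th Tuesday of March 2023: March 28, 2023.
4th Tuesday of April 2023: April 25, 2023.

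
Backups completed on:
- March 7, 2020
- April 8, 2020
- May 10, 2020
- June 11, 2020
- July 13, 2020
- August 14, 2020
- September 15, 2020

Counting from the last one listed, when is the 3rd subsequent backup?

Gaps between consecutive events: 32, 32, 32, 32, 32, 32 days — a constant 32-day interval.
September 15, 2020 + 32 days = October 17, 2020.
October 17, 2020 + 32 days = November 18, 2020.
November 18, 2020 + 32 days = December 20, 2020.

December 20, 2020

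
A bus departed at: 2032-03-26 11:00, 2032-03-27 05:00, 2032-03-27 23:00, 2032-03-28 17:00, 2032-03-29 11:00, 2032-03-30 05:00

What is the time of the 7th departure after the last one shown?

2032-04-04 11:00

Gaps: 18, 18, 18, 18, 18 hours — each event is 18 hours after the previous one.
2032-03-30 05:00 + 18 h = 2032-03-30 23:00.
2032-03-30 23:00 + 18 h = 2032-03-31 17:00.
2032-03-31 17:00 + 18 h = 2032-04-01 11:00.
2032-04-01 11:00 + 18 h = 2032-04-02 05:00.
2032-04-02 05:00 + 18 h = 2032-04-02 23:00.
2032-04-02 23:00 + 18 h = 2032-04-03 17:00.
2032-04-03 17:00 + 18 h = 2032-04-04 11:00.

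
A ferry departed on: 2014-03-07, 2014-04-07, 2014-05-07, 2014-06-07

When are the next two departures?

Each date is the 7th; the gaps (31, 30, 31) track the month lengths.
The rule is the 7th of each month.
July 2014: 2014-07-07.
Next: August 2014 → 2014-08-07.

2014-07-07, 2014-08-07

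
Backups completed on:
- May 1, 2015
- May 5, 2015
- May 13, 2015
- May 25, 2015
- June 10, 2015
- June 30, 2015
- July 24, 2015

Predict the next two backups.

August 21, 2015; September 22, 2015

Gaps: 4, 8, 12, 16, 20, 24 days — each gap is 4 larger than the previous one.
Next gap: 28 days. July 24, 2015 + 28 days = August 21, 2015.
Next gap: 32 days. August 21, 2015 + 32 days = September 22, 2015.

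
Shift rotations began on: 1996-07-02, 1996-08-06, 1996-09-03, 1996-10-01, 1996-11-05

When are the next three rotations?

All dates are Tuesdays, 35, 28, 28, 35 days apart.
Specifically, the 1st Tuesday of each month.
1st Tuesday of December 1996: 1996-12-03.
January 1997 — 1st Tuesday is 1997-01-07.
February 1997 — 1st Tuesday is 1997-02-04.

1996-12-03, 1997-01-07, 1997-02-04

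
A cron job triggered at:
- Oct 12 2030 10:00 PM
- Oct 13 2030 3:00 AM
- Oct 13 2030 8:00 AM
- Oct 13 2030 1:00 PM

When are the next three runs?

Spacing: 5, 5, 5 h — constant 5 h.
Oct 13 2030 1:00 PM + 5 h = Oct 13 2030 6:00 PM.
Oct 13 2030 6:00 PM + 5 h = Oct 13 2030 11:00 PM.
Oct 13 2030 11:00 PM + 5 h = Oct 14 2030 4:00 AM.

Oct 13 2030 6:00 PM, Oct 13 2030 11:00 PM, Oct 14 2030 4:00 AM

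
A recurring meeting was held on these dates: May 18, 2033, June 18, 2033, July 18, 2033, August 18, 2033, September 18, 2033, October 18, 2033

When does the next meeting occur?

The day-of-month is always 18 (31, 30, 31, 31, 30 days between events).
So this recurs on the 18th of each month.
Next: November 2033 → November 18, 2033.

November 18, 2033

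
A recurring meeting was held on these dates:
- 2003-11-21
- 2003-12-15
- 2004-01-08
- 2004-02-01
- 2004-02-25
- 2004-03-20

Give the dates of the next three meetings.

Every event comes 24 days after the last (24, 24, 24, 24, 24).
2004-03-20 + 24 days = 2004-04-13.
2004-04-13 + 24 days = 2004-05-07.
2004-05-07 + 24 days = 2004-05-31.

2004-04-13, 2004-05-07, 2004-05-31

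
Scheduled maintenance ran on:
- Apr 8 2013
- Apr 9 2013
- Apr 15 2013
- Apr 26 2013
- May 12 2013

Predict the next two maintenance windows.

Intervals are 1, 6, 11, 16 days — an arithmetic progression with common difference 5.
Next gap: 21 days. May 12 2013 + 21 days = Jun 2 2013.
Next gap: 26 days. Jun 2 2013 + 26 days = Jun 28 2013.

Jun 2 2013, Jun 28 2013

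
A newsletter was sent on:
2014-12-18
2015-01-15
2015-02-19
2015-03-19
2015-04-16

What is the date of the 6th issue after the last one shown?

2015-10-15

These are Thursdays at 28- or 35-day spacing (28, 35, 28, 28).
The pattern: 3rd Thursday of the month.
May 2015 — 3rd Thursday is 2015-05-21.
June 2015 — 3rd Thursday is 2015-06-18.
July 2015 — 3rd Thursday is 2015-07-16.
August 2015 — 3rd Thursday is 2015-08-20.
3rd Thursday of September 2015: 2015-09-17.
October 2015 — 3rd Thursday is 2015-10-15.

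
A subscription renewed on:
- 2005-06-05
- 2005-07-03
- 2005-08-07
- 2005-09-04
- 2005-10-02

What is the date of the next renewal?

2005-11-06

Gaps: 28, 35, 28, 28 days — a mix of 28 and 35. Every date is a Sunday.
Each is the 1st Sunday of its month.
1st Sunday of November 2005: 2005-11-06.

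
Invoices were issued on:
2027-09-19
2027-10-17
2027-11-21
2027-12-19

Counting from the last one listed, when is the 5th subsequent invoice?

2028-05-21

All dates are Sundays, 28, 35, 28 days apart.
Specifically, the 3rd Sunday of each month.
January 2028 — 3rd Sunday is 2028-01-16.
February 2028 — 3rd Sunday is 2028-02-20.
March 2028 — 3rd Sunday is 2028-03-19.
3rd Sunday of April 2028: 2028-04-16.
May 2028 — 3rd Sunday is 2028-05-21.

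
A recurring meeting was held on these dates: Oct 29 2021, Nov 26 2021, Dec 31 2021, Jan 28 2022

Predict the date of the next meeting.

Every date is a Friday; gaps 28, 35, 28 days.
Each is the last Friday of its month (at least one falls on the 29th or later, ruling out '4th Friday').
February 2022 ends with Friday Feb 25 2022.

Feb 25 2022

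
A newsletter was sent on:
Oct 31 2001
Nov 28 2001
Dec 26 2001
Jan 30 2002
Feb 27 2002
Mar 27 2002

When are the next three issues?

Apr 24 2002, May 29 2002, Jun 26 2002

All Wednesdays; the gaps (28, 28, 35, 28, 28) vary with month length.
This is the last Wednesday of each month.
Last Wednesday of April 2002: Apr 24 2002.
May 2002 ends with Wednesday May 29 2002.
June 2002 ends with Wednesday Jun 26 2002.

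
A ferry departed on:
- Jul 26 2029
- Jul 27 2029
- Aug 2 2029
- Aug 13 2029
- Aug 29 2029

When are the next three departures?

The spacing grows by 5 each time: 1, 6, 11, 16 days.
Next gap: 21 days. Aug 29 2029 + 21 days = Sep 19 2029.
Next gap: 26 days. Sep 19 2029 + 26 days = Oct 15 2029.
Next gap: 31 days. Oct 15 2029 + 31 days = Nov 15 2029.

Sep 19 2029, Oct 15 2029, Nov 15 2029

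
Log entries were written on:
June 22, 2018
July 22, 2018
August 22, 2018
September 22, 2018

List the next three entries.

Gaps: 30, 31, 31 days — not constant. Every event is on the 22nd of the month.
Pattern: the 22nd of each month.
Next: October 2018 → October 22, 2018.
Next: November 2018 → November 22, 2018.
Next: December 2018 → December 22, 2018.

October 22, 2018; November 22, 2018; December 22, 2018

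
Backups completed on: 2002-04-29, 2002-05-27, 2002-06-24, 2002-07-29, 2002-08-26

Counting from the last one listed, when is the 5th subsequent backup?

2003-01-27

Every date is a Monday; gaps 28, 28, 35, 28 days.
Each is the last Monday of its month (at least one falls on the 29th or later, ruling out '4th Monday').
Last Monday of September 2002: 2002-09-30.
Last Monday of October 2002: 2002-10-28.
Last Monday of November 2002: 2002-11-25.
Last Monday of December 2002: 2002-12-30.
Last Monday of January 2003: 2003-01-27.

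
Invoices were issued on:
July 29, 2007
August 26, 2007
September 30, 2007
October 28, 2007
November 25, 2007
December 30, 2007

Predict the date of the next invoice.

All Sundays; the gaps (28, 35, 28, 28, 35) vary with month length.
This is the last Sunday of each month.
Last Sunday of January 2008: January 27, 2008.

January 27, 2008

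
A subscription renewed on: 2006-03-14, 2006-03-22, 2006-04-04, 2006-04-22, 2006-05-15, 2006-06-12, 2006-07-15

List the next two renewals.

2006-08-22, 2006-10-04

Intervals are 8, 13, 18, 23, 28, 33 days — an arithmetic progression with common difference 5.
Next gap: 38 days. 2006-07-15 + 38 days = 2006-08-22.
Next gap: 43 days. 2006-08-22 + 43 days = 2006-10-04.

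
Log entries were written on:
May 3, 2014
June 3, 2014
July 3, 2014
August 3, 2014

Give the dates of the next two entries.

Gaps: 31, 30, 31 days — not constant. Every event is on the 3rd of the month.
Pattern: the 3rd of each month.
Next: September 2014 → September 3, 2014.
Next: October 2014 → October 3, 2014.

September 3, 2014; October 3, 2014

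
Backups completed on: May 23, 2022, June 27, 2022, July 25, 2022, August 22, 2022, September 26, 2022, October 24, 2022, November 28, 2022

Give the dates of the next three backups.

All dates are Mondays, 35, 28, 28, 35, 28, 35 days apart.
Specifically, the 4th Monday of each month.
4th Monday of December 2022: December 26, 2022.
January 2023 — 4th Monday is January 23, 2023.
February 2023 — 4th Monday is February 27, 2023.

December 26, 2022; January 23, 2023; February 27, 2023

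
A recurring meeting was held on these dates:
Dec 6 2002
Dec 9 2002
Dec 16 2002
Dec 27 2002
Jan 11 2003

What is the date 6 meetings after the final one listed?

Jul 4 2003

Intervals are 3, 7, 11, 15 days — an arithmetic progression with common difference 4.
Next gap: 19 days. Jan 11 2003 + 19 days = Jan 30 2003.
Next gap: 23 days. Jan 30 2003 + 23 days = Feb 22 2003.
Next gap: 27 days. Feb 22 2003 + 27 days = Mar 21 2003.
Next gap: 31 days. Mar 21 2003 + 31 days = Apr 21 2003.
Next gap: 35 days. Apr 21 2003 + 35 days = May 26 2003.
Next gap: 39 days. May 26 2003 + 39 days = Jul 4 2003.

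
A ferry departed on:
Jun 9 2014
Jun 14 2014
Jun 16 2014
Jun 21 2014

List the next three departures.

Jun 23 2014, Jun 28 2014, Jun 30 2014

Gaps: 5, 2, 5 days — not constant, but cyclic with period 2.
The events fall on every Monday and Saturday.
Next Monday: Jun 23 2014.
Next Saturday: Jun 28 2014.
Next Monday: Jun 30 2014.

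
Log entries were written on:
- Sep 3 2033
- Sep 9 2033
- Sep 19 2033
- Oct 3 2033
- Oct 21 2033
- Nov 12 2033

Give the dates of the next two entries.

Dec 8 2033, Jan 7 2034

The spacing grows by 4 each time: 6, 10, 14, 18, 22 days.
Next gap: 26 days. Nov 12 2033 + 26 days = Dec 8 2033.
Next gap: 30 days. Dec 8 2033 + 30 days = Jan 7 2034.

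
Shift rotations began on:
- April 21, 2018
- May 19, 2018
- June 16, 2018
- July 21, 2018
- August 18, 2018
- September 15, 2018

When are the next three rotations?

These are Saturdays at 28- or 35-day spacing (28, 28, 35, 28, 28).
The pattern: 3rd Saturday of the month.
3rd Saturday of October 2018: October 20, 2018.
3rd Saturday of November 2018: November 17, 2018.
3rd Saturday of December 2018: December 15, 2018.

October 20, 2018; November 17, 2018; December 15, 2018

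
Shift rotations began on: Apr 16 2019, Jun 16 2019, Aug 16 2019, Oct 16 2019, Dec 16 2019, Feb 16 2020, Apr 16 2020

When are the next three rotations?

Gaps: 61, 61, 61, 61, 62, 60 days — not constant. Every event is on the 16th of the month.
Pattern: the 16th of every 2 months.
June 2020: Jun 16 2020.
August 2020: Aug 16 2020.
Next: October 2020 → Oct 16 2020.

Jun 16 2020, Aug 16 2020, Oct 16 2020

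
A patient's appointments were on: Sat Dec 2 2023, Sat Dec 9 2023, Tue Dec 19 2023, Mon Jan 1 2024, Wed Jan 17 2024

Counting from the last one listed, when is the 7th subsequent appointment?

Gaps: 7, 10, 13, 16 days — each gap is 3 larger than the previous one.
Next gap: 19 days. Wed Jan 17 2024 + 19 days = Mon Feb 5 2024.
Next gap: 22 days. Mon Feb 5 2024 + 22 days = Tue Feb 27 2024.
Next gap: 25 days. Tue Feb 27 2024 + 25 days = Sat Mar 23 2024.
Next gap: 28 days. Sat Mar 23 2024 + 28 days = Sat Apr 20 2024.
Next gap: 31 days. Sat Apr 20 2024 + 31 days = Tue May 21 2024.
Next gap: 34 days. Tue May 21 2024 + 34 days = Mon Jun 24 2024.
Next gap: 37 days. Mon Jun 24 2024 + 37 days = Wed Jul 31 2024.

Wed Jul 31 2024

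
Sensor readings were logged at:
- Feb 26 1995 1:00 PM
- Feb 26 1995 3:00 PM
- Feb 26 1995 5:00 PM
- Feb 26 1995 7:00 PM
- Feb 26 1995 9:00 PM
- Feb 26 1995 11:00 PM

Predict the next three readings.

Feb 27 1995 1:00 AM, Feb 27 1995 3:00 AM, Feb 27 1995 5:00 AM

The interval is a steady 2 hours (2, 2, 2, 2, 2).
Feb 26 1995 11:00 PM + 2 h = Feb 27 1995 1:00 AM.
Feb 27 1995 1:00 AM + 2 h = Feb 27 1995 3:00 AM.
Feb 27 1995 3:00 AM + 2 h = Feb 27 1995 5:00 AM.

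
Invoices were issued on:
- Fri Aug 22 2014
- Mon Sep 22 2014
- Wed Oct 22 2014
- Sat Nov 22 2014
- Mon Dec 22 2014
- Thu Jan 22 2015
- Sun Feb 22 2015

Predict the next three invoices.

Sun Mar 22 2015, Wed Apr 22 2015, Fri May 22 2015

Gaps: 31, 30, 31, 30, 31, 31 days — not constant. Every event is on the 22nd of the month.
Pattern: the 22nd of each month.
March 2015: Sun Mar 22 2015.
Next: April 2015 → Wed Apr 22 2015.
Next: May 2015 → Fri May 22 2015.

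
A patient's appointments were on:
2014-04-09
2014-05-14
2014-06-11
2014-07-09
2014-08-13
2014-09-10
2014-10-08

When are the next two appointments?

All dates are Wednesdays, 35, 28, 28, 35, 28, 28 days apart.
Specifically, the 2nd Wednesday of each month.
2nd Wednesday of November 2014: 2014-11-12.
2nd Wednesday of December 2014: 2014-12-10.

2014-11-12, 2014-12-10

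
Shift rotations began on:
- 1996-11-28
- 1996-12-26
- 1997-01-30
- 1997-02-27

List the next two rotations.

1997-03-27, 1997-04-24

These are Thursdays with 28, 35, 28-day gaps.
Each is the final Thursday of its month — 1997-01-30 is past the 28th, so '4th Thursday' doesn't fit.
March 1997 ends with Thursday 1997-03-27.
April 1997 ends with Thursday 1997-04-24.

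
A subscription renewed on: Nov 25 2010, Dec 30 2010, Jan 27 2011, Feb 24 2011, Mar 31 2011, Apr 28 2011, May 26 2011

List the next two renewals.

All Thursdays; the gaps (35, 28, 28, 35, 28, 28) vary with month length.
This is the last Thursday of each month.
Last Thursday of June 2011: Jun 30 2011.
July 2011 ends with Thursday Jul 28 2011.

Jun 30 2011, Jul 28 2011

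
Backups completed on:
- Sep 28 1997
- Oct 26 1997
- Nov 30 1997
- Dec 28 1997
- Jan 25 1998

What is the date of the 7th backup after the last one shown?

Aug 30 1998

Every date is a Sunday; gaps 28, 35, 28, 28 days.
Each is the last Sunday of its month (at least one falls on the 29th or later, ruling out '4th Sunday').
Last Sunday of February 1998: Feb 22 1998.
Last Sunday of March 1998: Mar 29 1998.
Last Sunday of April 1998: Apr 26 1998.
May 1998 ends with Sunday May 31 1998.
June 1998 ends with Sunday Jun 28 1998.
July 1998 ends with Sunday Jul 26 1998.
Last Sunday of August 1998: Aug 30 1998.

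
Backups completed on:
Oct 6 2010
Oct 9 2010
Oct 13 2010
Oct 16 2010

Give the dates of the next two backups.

Gaps: 3, 4, 3 days — not constant, but cyclic with period 2.
The events fall on every Wednesday and Saturday.
The following Wednesday is Oct 20 2010.
Next Saturday: Oct 23 2010.

Oct 20 2010, Oct 23 2010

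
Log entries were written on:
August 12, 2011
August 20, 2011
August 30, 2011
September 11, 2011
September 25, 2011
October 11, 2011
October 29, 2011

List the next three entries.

Intervals are 8, 10, 12, 14, 16, 18 days — an arithmetic progression with common difference 2.
Next gap: 20 days. October 29, 2011 + 20 days = November 18, 2011.
Next gap: 22 days. November 18, 2011 + 22 days = December 10, 2011.
Next gap: 24 days. December 10, 2011 + 24 days = January 3, 2012.

November 18, 2011; December 10, 2011; January 3, 2012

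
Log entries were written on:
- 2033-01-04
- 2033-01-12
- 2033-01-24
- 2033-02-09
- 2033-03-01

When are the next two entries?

2033-03-25, 2033-04-22

The spacing grows by 4 each time: 8, 12, 16, 20 days.
Next gap: 24 days. 2033-03-01 + 24 days = 2033-03-25.
Next gap: 28 days. 2033-03-25 + 28 days = 2033-04-22.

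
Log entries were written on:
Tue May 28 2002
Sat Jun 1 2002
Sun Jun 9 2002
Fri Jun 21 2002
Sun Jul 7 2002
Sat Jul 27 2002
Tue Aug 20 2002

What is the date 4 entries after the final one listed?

The spacing grows by 4 each time: 4, 8, 12, 16, 20, 24 days.
Next gap: 28 days. Tue Aug 20 2002 + 28 days = Tue Sep 17 2002.
Next gap: 32 days. Tue Sep 17 2002 + 32 days = Sat Oct 19 2002.
Next gap: 36 days. Sat Oct 19 2002 + 36 days = Sun Nov 24 2002.
Next gap: 40 days. Sun Nov 24 2002 + 40 days = Fri Jan 3 2003.

Fri Jan 3 2003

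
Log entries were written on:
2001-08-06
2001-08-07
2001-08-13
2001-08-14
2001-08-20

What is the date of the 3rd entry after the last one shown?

2001-08-28

The gap pattern 1, 6, 1, 6 repeats every 2 events.
These are the Mondays and Tuesdays of each week.
Next Tuesday: 2001-08-21.
The following Monday is 2001-08-27.
Next Tuesday: 2001-08-28.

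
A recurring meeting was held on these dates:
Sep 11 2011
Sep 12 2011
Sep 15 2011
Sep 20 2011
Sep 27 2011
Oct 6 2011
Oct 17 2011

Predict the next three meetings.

Oct 30 2011, Nov 14 2011, Dec 1 2011

Intervals are 1, 3, 5, 7, 9, 11 days — an arithmetic progression with common difference 2.
Next gap: 13 days. Oct 17 2011 + 13 days = Oct 30 2011.
Next gap: 15 days. Oct 30 2011 + 15 days = Nov 14 2011.
Next gap: 17 days. Nov 14 2011 + 17 days = Dec 1 2011.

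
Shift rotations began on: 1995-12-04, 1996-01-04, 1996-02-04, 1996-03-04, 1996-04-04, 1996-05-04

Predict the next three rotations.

1996-06-04, 1996-07-04, 1996-08-04

The day-of-month is always 4 (31, 31, 29, 31, 30 days between events).
So this recurs on the 4th of each month.
Next: June 1996 → 1996-06-04.
July 1996: 1996-07-04.
Next: August 1996 → 1996-08-04.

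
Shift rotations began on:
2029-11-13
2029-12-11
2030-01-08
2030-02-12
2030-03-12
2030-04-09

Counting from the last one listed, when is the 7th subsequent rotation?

2030-11-12

These are Tuesdays at 28- or 35-day spacing (28, 28, 35, 28, 28).
The pattern: 2nd Tuesday of the month.
May 2030 — 2nd Tuesday is 2030-05-14.
June 2030 — 2nd Tuesday is 2030-06-11.
July 2030 — 2nd Tuesday is 2030-07-09.
August 2030 — 2nd Tuesday is 2030-08-13.
2nd Tuesday of September 2030: 2030-09-10.
October 2030 — 2nd Tuesday is 2030-10-08.
November 2030 — 2nd Tuesday is 2030-11-12.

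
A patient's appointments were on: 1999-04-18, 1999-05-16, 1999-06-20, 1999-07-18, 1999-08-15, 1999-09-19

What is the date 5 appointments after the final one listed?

All dates are Sundays, 28, 35, 28, 28, 35 days apart.
Specifically, the 3rd Sunday of each month.
October 1999 — 3rd Sunday is 1999-10-17.
3rd Sunday of November 1999: 1999-11-21.
December 1999 — 3rd Sunday is 1999-12-19.
January 2000 — 3rd Sunday is 2000-01-16.
February 2000 — 3rd Sunday is 2000-02-20.

2000-02-20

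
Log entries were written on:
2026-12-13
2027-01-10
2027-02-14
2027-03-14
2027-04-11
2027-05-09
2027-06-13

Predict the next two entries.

2027-07-11, 2027-08-08

Gaps: 28, 35, 28, 28, 28, 35 days — a mix of 28 and 35. Every date is a Sunday.
Each is the 2nd Sunday of its month.
July 2027 — 2nd Sunday is 2027-07-11.
2nd Sunday of August 2027: 2027-08-08.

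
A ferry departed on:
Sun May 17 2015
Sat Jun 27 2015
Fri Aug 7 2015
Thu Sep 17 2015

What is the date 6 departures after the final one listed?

Gaps between consecutive events: 41, 41, 41 days — a constant 41-day interval.
Thu Sep 17 2015 + 41 days = Wed Oct 28 2015.
Wed Oct 28 2015 + 41 days = Tue Dec 8 2015.
Tue Dec 8 2015 + 41 days = Mon Jan 18 2016.
Mon Jan 18 2016 + 41 days = Sun Feb 28 2016.
Sun Feb 28 2016 + 41 days = Sat Apr 9 2016.
Sat Apr 9 2016 + 41 days = Fri May 20 2016.

Fri May 20 2016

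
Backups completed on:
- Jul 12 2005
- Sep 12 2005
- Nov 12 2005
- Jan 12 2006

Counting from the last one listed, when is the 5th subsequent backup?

Nov 12 2006

Gaps: 62, 61, 61 days — not constant. Every event is on the 12th of the month.
Pattern: the 12th of every 2 months.
March 2006: Mar 12 2006.
Next: May 2006 → May 12 2006.
July 2006: Jul 12 2006.
September 2006: Sep 12 2006.
Next: November 2006 → Nov 12 2006.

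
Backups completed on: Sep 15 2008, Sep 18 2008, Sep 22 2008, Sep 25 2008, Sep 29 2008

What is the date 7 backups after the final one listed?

Every event lands on a Monday or Thursday (gaps cycle 3, 4, 3, 4).
So the schedule is: every Monday and Thursday.
Next Thursday: Oct 2 2008.
The following Monday is Oct 6 2008.
The following Thursday is Oct 9 2008.
The following Monday is Oct 13 2008.
The following Thursday is Oct 16 2008.
Next Monday: Oct 20 2008.
The following Thursday is Oct 23 2008.

Oct 23 2008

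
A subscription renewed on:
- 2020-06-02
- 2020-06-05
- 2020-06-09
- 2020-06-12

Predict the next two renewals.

2020-06-16, 2020-06-19

The gap pattern 3, 4, 3 repeats every 2 events.
These are the Tuesdays and Fridays of each week.
Next Tuesday: 2020-06-16.
The following Friday is 2020-06-19.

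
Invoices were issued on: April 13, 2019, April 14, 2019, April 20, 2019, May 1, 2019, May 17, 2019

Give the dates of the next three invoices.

Gaps: 1, 6, 11, 16 days — each gap is 5 larger than the previous one.
Next gap: 21 days. May 17, 2019 + 21 days = June 7, 2019.
Next gap: 26 days. June 7, 2019 + 26 days = July 3, 2019.
Next gap: 31 days. July 3, 2019 + 31 days = August 3, 2019.

June 7, 2019; July 3, 2019; August 3, 2019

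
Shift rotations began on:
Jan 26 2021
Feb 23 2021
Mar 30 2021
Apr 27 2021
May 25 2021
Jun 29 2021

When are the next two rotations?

Jul 27 2021, Aug 31 2021

All Tuesdays; the gaps (28, 35, 28, 28, 35) vary with month length.
This is the last Tuesday of each month.
Last Tuesday of July 2021: Jul 27 2021.
Last Tuesday of August 2021: Aug 31 2021.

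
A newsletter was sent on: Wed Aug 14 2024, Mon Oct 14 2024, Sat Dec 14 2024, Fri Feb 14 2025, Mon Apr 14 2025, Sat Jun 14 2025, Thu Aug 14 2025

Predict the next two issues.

Tue Oct 14 2025, Sun Dec 14 2025

The day-of-month is always 14 (61, 61, 62, 59, 61, 61 days between events).
So this recurs on the 14th of every 2 months.
October 2025: Tue Oct 14 2025.
Next: December 2025 → Sun Dec 14 2025.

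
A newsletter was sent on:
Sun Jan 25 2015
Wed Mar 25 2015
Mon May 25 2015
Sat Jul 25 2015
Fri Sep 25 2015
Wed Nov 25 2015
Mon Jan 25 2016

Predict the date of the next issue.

The day-of-month is always 25 (59, 61, 61, 62, 61, 61 days between events).
So this recurs on the 25th of every 2 months.
Next: March 2016 → Fri Mar 25 2016.

Fri Mar 25 2016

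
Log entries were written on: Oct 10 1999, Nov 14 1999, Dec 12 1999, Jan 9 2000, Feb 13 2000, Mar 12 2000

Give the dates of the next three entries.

Gaps: 35, 28, 28, 35, 28 days — a mix of 28 and 35. Every date is a Sunday.
Each is the 2nd Sunday of its month.
2nd Sunday of April 2000: Apr 9 2000.
2nd Sunday of May 2000: May 14 2000.
2nd Sunday of June 2000: Jun 11 2000.

Apr 9 2000, May 14 2000, Jun 11 2000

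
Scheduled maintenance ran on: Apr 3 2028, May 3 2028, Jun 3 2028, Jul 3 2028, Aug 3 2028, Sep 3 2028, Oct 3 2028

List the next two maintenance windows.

The day-of-month is always 3 (30, 31, 30, 31, 31, 30 days between events).
So this recurs on the 3rd of each month.
Next: November 2028 → Nov 3 2028.
Next: December 2028 → Dec 3 2028.

Nov 3 2028, Dec 3 2028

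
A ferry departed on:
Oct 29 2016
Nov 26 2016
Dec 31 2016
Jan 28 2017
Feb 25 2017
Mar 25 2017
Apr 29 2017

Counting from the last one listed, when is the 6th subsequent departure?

All Saturdays; the gaps (28, 35, 28, 28, 28, 35) vary with month length.
This is the last Saturday of each month.
Last Saturday of May 2017: May 27 2017.
Last Saturday of June 2017: Jun 24 2017.
July 2017 ends with Saturday Jul 29 2017.
Last Saturday of August 2017: Aug 26 2017.
Last Saturday of September 2017: Sep 30 2017.
October 2017 ends with Saturday Oct 28 2017.

Oct 28 2017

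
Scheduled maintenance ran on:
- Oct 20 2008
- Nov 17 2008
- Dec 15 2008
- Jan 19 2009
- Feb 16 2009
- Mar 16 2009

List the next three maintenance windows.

Gaps: 28, 28, 35, 28, 28 days — a mix of 28 and 35. Every date is a Monday.
Each is the 3rd Monday of its month.
3rd Monday of April 2009: Apr 20 2009.
May 2009 — 3rd Monday is May 18 2009.
June 2009 — 3rd Monday is Jun 15 2009.

Apr 20 2009, May 18 2009, Jun 15 2009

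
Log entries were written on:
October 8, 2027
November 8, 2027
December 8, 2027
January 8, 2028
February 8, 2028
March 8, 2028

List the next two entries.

April 8, 2028; May 8, 2028

The day-of-month is always 8 (31, 30, 31, 31, 29 days between events).
So this recurs on the 8th of each month.
April 2028: April 8, 2028.
May 2028: May 8, 2028.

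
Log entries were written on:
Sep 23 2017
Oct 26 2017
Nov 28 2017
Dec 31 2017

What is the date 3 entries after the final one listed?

Gaps between consecutive events: 33, 33, 33 days — a constant 33-day interval.
Dec 31 2017 + 33 days = Feb 2 2018.
Feb 2 2018 + 33 days = Mar 7 2018.
Mar 7 2018 + 33 days = Apr 9 2018.

Apr 9 2018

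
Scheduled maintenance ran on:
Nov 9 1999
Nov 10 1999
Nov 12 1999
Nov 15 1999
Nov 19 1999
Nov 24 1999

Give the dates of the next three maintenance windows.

The spacing grows by 1 each time: 1, 2, 3, 4, 5 days.
Next gap: 6 days. Nov 24 1999 + 6 days = Nov 30 1999.
Next gap: 7 days. Nov 30 1999 + 7 days = Dec 7 1999.
Next gap: 8 days. Dec 7 1999 + 8 days = Dec 15 1999.

Nov 30 1999, Dec 7 1999, Dec 15 1999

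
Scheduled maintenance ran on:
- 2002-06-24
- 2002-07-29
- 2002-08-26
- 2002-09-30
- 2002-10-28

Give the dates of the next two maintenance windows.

All Mondays; the gaps (35, 28, 35, 28) vary with month length.
This is the last Monday of each month.
Last Monday of November 2002: 2002-11-25.
December 2002 ends with Monday 2002-12-30.

2002-11-25, 2002-12-30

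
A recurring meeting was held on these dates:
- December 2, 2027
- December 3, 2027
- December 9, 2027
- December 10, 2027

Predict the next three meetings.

December 16, 2027; December 17, 2027; December 23, 2027

The gap pattern 1, 6, 1 repeats every 2 events.
These are the Thursdays and Fridays of each week.
Next Thursday: December 16, 2027.
Next Friday: December 17, 2027.
Next Thursday: December 23, 2027.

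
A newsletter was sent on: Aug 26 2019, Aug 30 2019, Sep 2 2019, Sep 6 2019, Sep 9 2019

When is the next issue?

Sep 13 2019

The gap pattern 4, 3, 4, 3 repeats every 2 events.
These are the Mondays and Fridays of each week.
The following Friday is Sep 13 2019.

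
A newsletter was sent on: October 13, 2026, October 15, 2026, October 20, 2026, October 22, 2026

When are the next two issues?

October 27, 2026; October 29, 2026

Gaps: 2, 5, 2 days — not constant, but cyclic with period 2.
The events fall on every Tuesday and Thursday.
The following Tuesday is October 27, 2026.
Next Thursday: October 29, 2026.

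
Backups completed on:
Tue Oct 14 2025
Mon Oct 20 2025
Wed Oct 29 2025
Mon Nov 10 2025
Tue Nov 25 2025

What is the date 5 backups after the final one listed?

Gaps: 6, 9, 12, 15 days — each gap is 3 larger than the previous one.
Next gap: 18 days. Tue Nov 25 2025 + 18 days = Sat Dec 13 2025.
Next gap: 21 days. Sat Dec 13 2025 + 21 days = Sat Jan 3 2026.
Next gap: 24 days. Sat Jan 3 2026 + 24 days = Tue Jan 27 2026.
Next gap: 27 days. Tue Jan 27 2026 + 27 days = Mon Feb 23 2026.
Next gap: 30 days. Mon Feb 23 2026 + 30 days = Wed Mar 25 2026.

Wed Mar 25 2026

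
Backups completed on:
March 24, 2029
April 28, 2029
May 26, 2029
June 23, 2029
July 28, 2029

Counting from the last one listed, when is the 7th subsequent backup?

February 23, 2030

Gaps: 35, 28, 28, 35 days — a mix of 28 and 35. Every date is a Saturday.
Each is the 4th Saturday of its month.
4th Saturday of August 2029: August 25, 2029.
4th Saturday of September 2029: September 22, 2029.
4th Saturday of October 2029: October 27, 2029.
4th Saturday of November 2029: November 24, 2029.
4th Saturday of December 2029: December 22, 2029.
January 2030 — 4th Saturday is January 26, 2030.
February 2030 — 4th Saturday is February 23, 2030.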